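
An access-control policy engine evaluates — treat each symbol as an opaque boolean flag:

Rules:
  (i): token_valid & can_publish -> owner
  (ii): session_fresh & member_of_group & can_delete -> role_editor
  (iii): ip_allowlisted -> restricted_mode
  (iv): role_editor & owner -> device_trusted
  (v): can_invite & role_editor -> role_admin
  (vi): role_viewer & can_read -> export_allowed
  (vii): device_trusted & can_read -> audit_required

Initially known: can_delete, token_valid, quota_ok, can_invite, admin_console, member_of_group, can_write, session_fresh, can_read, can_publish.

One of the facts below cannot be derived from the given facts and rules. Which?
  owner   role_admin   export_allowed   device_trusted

export_allowed

Round 1 fires (i), (ii), giving owner, role_editor.
Round 2 fires (iv), (v), giving device_trusted, role_admin.
Round 3 fires (vii), giving audit_required.
Derived: device_trusted (round 2), owner (round 1), role_admin (round 2). export_allowed never appears in any round.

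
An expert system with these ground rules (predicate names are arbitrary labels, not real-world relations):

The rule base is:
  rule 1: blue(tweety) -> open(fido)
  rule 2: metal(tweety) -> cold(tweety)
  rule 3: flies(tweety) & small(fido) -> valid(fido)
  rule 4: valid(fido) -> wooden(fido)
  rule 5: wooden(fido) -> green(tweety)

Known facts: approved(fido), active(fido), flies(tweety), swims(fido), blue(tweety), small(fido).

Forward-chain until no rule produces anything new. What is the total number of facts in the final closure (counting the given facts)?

10

Round 1: rule 1 [blue(tweety) -> open(fido)]; rule 3 [flies(tweety) & small(fido) -> valid(fido)]. Adds open(fido), valid(fido).
Round 2: rule 4 [valid(fido) -> wooden(fido)]. Adds wooden(fido).
Round 3: rule 5 [wooden(fido) -> green(tweety)]. Adds green(tweety).
Closure: {active(fido), approved(fido), blue(tweety), flies(tweety), green(tweety), open(fido), small(fido), swims(fido), valid(fido), wooden(fido)} — 10 facts.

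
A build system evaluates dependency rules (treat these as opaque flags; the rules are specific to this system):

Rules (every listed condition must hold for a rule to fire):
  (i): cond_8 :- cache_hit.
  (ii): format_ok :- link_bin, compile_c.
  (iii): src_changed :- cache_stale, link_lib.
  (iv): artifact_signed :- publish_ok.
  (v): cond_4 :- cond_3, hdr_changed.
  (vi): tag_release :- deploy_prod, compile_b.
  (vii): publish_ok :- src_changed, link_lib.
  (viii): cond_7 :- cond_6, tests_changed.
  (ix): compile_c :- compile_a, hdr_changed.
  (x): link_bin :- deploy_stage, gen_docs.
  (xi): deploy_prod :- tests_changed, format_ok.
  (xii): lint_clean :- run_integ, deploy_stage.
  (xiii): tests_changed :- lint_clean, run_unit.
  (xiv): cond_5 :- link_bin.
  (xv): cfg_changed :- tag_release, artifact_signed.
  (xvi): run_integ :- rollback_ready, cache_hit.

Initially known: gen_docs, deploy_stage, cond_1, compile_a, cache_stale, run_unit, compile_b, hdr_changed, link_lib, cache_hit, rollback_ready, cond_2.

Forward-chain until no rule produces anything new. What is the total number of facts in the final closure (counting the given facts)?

26

[1] (i) [cond_8 :- cache_hit.]; (iii) [src_changed :- cache_stale, link_lib.]; (ix) [compile_c :- compile_a, hdr_changed.]; (x) [link_bin :- deploy_stage, gen_docs.]; (xvi) [run_integ :- rollback_ready, cache_hit.]. ⇒ new: cond_8, src_changed, compile_c, link_bin, run_integ.
[2] (ii) [format_ok :- link_bin, compile_c.]; (vii) [publish_ok :- src_changed, link_lib.]; (xii) [lint_clean :- run_integ, deploy_stage.]; (xiv) [cond_5 :- link_bin.]. ⇒ new: format_ok, publish_ok, lint_clean, cond_5.
[3] (iv) [artifact_signed :- publish_ok.]; (xiii) [tests_changed :- lint_clean, run_unit.]. ⇒ new: artifact_signed, tests_changed.
[4] (xi) [deploy_prod :- tests_changed, format_ok.]. ⇒ new: deploy_prod.
[5] (vi) [tag_release :- deploy_prod, compile_b.]. ⇒ new: tag_release.
[6] (xv) [cfg_changed :- tag_release, artifact_signed.]. ⇒ new: cfg_changed.
Closure: {artifact_signed, cache_hit, cache_stale, cfg_changed, compile_a, compile_b, compile_c, cond_1, cond_2, cond_5, cond_8, deploy_prod, deploy_stage, format_ok, gen_docs, hdr_changed, link_bin, link_lib, lint_clean, publish_ok, rollback_ready, run_integ, run_unit, src_changed, tag_release, tests_changed} — 26 facts.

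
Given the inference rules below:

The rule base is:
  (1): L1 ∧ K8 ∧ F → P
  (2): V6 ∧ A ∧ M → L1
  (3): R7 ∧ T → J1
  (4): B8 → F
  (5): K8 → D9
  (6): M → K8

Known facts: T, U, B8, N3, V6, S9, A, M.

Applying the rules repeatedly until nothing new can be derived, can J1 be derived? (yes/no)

no

Round 1 — (2), (4), (6), derive L1, F, K8.
Round 2 — (1), (5), derive P, D9.
Fixed point reached. J1 is concluded only by (3); (3) needs R7 (never derived).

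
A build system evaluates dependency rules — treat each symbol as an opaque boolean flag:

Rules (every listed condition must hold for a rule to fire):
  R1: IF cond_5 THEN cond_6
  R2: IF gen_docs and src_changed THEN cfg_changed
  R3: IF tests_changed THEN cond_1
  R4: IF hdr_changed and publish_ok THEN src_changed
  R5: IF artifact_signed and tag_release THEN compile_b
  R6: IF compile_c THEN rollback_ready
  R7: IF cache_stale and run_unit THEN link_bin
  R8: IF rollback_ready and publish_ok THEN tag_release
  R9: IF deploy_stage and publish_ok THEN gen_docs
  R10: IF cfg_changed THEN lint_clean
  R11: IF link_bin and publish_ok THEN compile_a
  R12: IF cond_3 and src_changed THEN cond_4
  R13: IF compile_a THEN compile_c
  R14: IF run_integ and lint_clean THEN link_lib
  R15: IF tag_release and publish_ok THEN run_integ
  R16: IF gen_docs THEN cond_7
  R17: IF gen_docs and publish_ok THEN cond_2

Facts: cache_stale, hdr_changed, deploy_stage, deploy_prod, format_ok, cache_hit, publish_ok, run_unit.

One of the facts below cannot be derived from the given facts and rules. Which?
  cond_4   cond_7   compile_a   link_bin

[1] R4 [IF hdr_changed and publish_ok THEN src_changed]; R7 [IF cache_stale and run_unit THEN link_bin]; R9 [IF deploy_stage and publish_ok THEN gen_docs]. ⇒ new: src_changed, link_bin, gen_docs.
[2] R2 [IF gen_docs and src_changed THEN cfg_changed]; R11 [IF link_bin and publish_ok THEN compile_a]; R16 [IF gen_docs THEN cond_7]; R17 [IF gen_docs and publish_ok THEN cond_2]. ⇒ new: cfg_changed, compile_a, cond_7, cond_2.
[3] R10 [IF cfg_changed THEN lint_clean]; R13 [IF compile_a THEN compile_c]. ⇒ new: lint_clean, compile_c.
[4] R6 [IF compile_c THEN rollback_ready]. ⇒ new: rollback_ready.
[5] R8 [IF rollback_ready and publish_ok THEN tag_release]. ⇒ new: tag_release.
[6] R15 [IF tag_release and publish_ok THEN run_integ]. ⇒ new: run_integ.
[7] R14 [IF run_integ and lint_clean THEN link_lib]. ⇒ new: link_lib.
Derived: compile_a (round 2), link_bin (round 1), cond_7 (round 2). cond_4 never appears in any round.

cond_4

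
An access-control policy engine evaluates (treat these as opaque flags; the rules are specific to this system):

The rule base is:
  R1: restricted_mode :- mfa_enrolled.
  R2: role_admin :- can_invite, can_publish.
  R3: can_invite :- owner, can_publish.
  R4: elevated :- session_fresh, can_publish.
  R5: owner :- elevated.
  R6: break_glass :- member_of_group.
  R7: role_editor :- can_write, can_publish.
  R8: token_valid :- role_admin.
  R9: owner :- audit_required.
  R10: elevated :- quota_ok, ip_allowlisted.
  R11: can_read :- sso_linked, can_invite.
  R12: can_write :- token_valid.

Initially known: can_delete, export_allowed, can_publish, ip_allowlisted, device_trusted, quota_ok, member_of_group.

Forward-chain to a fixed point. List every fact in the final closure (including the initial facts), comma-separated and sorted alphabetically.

Round 1: R6 [break_glass :- member_of_group.]; R10 [elevated :- quota_ok, ip_allowlisted.]. New: break_glass, elevated.
Round 2: R5 [owner :- elevated.]. New: owner.
Round 3: R3 [can_invite :- owner, can_publish.]. New: can_invite.
Round 4: R2 [role_admin :- can_invite, can_publish.]. New: role_admin.
Round 5: R8 [token_valid :- role_admin.]. New: token_valid.
Round 6: R12 [can_write :- token_valid.]. New: can_write.
Round 7: R7 [role_editor :- can_write, can_publish.]. New: role_editor.

break_glass, can_delete, can_invite, can_publish, can_write, device_trusted, elevated, export_allowed, ip_allowlisted, member_of_group, owner, quota_ok, role_admin, role_editor, token_valid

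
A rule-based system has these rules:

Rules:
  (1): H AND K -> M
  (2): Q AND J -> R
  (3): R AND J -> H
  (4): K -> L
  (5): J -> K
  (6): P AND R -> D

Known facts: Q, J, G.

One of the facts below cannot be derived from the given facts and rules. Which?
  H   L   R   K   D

Round 1: (2) [Q AND J -> R]; (5) [J -> K]. New: R, K.
Round 2: (3) [R AND J -> H]; (4) [K -> L]. New: H, L.
Round 3: (1) [H AND K -> M]. New: M.
Derived: H (round 2), R (round 1), K (round 1), L (round 2). D never appears in any round.

D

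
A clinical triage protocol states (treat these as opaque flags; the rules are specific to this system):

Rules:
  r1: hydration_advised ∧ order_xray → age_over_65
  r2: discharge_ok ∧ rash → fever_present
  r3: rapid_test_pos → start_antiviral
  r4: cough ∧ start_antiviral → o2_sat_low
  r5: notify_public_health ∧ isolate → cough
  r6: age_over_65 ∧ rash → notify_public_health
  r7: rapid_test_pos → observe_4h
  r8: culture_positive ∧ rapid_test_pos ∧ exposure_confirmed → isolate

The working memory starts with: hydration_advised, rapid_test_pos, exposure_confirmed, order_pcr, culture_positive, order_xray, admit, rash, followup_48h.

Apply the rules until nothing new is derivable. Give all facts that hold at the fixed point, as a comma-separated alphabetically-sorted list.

Round 1: r1 [hydration_advised ∧ order_xray → age_over_65]; r3 [rapid_test_pos → start_antiviral]; r7 [rapid_test_pos → observe_4h]; r8 [culture_positive ∧ rapid_test_pos ∧ exposure_confirmed → isolate]. Adds age_over_65, start_antiviral, observe_4h, isolate.
Round 2: r6 [age_over_65 ∧ rash → notify_public_health]. Adds notify_public_health.
Round 3: r5 [notify_public_health ∧ isolate → cough]. Adds cough.
Round 4: r4 [cough ∧ start_antiviral → o2_sat_low]. Adds o2_sat_low.

admit, age_over_65, cough, culture_positive, exposure_confirmed, followup_48h, hydration_advised, isolate, notify_public_health, o2_sat_low, observe_4h, order_pcr, order_xray, rapid_test_pos, rash, start_antiviral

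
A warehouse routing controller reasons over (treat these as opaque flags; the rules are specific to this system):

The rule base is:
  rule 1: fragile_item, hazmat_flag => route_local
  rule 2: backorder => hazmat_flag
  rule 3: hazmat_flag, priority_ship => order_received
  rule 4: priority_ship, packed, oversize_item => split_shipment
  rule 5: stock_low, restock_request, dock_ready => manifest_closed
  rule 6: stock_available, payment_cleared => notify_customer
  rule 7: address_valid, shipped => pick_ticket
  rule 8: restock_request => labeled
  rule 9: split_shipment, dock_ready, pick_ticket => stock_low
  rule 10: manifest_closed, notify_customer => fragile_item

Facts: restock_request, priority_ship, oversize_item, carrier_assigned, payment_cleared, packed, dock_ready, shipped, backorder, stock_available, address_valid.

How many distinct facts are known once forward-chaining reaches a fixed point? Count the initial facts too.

Round 1: rule 2 [backorder => hazmat_flag]; rule 4 [priority_ship, packed, oversize_item => split_shipment]; rule 6 [stock_available, payment_cleared => notify_customer]; rule 7 [address_valid, shipped => pick_ticket]; rule 8 [restock_request => labeled]. New: hazmat_flag, split_shipment, notify_customer, pick_ticket, labeled.
Round 2: rule 3 [hazmat_flag, priority_ship => order_received]; rule 9 [split_shipment, dock_ready, pick_ticket => stock_low]. New: order_received, stock_low.
Round 3: rule 5 [stock_low, restock_request, dock_ready => manifest_closed]. New: manifest_closed.
Round 4: rule 10 [manifest_closed, notify_customer => fragile_item]. New: fragile_item.
Round 5: rule 1 [fragile_item, hazmat_flag => route_local]. New: route_local.
Closure: {address_valid, backorder, carrier_assigned, dock_ready, fragile_item, hazmat_flag, labeled, manifest_closed, notify_customer, order_received, oversize_item, packed, payment_cleared, pick_ticket, priority_ship, restock_request, route_local, shipped, split_shipment, stock_available, stock_low} — 21 facts.

21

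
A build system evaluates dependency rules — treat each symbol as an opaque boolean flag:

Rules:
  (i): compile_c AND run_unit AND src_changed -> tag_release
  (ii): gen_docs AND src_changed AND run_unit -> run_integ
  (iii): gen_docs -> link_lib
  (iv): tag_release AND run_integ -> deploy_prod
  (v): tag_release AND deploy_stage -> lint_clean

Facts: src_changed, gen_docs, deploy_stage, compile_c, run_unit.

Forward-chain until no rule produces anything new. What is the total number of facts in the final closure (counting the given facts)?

10

Round 1 — (i), (ii), (iii), derive tag_release, run_integ, link_lib.
Round 2 — (iv), (v), derive deploy_prod, lint_clean.
Closure: {compile_c, deploy_prod, deploy_stage, gen_docs, link_lib, lint_clean, run_integ, run_unit, src_changed, tag_release} — 10 facts.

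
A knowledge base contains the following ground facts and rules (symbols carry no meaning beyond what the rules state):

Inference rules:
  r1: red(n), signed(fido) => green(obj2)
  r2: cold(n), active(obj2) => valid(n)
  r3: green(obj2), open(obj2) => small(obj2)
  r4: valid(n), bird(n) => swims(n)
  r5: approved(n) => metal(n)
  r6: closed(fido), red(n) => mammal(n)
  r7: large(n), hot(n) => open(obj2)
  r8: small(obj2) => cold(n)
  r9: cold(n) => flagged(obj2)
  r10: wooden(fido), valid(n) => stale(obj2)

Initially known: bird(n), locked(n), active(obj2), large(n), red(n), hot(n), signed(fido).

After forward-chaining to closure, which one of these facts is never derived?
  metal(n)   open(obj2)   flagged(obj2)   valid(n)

metal(n)

Round 1: r1 [red(n), signed(fido) => green(obj2)]; r7 [large(n), hot(n) => open(obj2)]. New: green(obj2), open(obj2).
Round 2: r3 [green(obj2), open(obj2) => small(obj2)]. New: small(obj2).
Round 3: r8 [small(obj2) => cold(n)]. New: cold(n).
Round 4: r2 [cold(n), active(obj2) => valid(n)]; r9 [cold(n) => flagged(obj2)]. New: valid(n), flagged(obj2).
Round 5: r4 [valid(n), bird(n) => swims(n)]. New: swims(n).
Derived: flagged(obj2) (round 4), open(obj2) (round 1), valid(n) (round 4). metal(n) never appears in any round.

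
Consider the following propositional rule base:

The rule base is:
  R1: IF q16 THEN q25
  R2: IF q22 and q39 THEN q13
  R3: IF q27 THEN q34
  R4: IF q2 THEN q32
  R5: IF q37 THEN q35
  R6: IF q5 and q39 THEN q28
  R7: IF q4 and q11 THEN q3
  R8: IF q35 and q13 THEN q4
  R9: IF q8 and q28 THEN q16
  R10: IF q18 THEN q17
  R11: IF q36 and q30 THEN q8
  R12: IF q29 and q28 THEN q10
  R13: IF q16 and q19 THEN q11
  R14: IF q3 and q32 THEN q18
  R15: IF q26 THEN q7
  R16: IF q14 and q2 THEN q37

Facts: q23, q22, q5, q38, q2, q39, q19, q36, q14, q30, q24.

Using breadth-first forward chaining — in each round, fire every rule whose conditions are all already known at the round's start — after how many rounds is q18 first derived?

Round 1 — R2, R4, R6, R11, R16, derive q13, q32, q28, q8, q37.
Round 2 — R5, R9, derive q35, q16.
Round 3 — R1, R8, R13, derive q25, q4, q11.
Round 4 — R7, derive q3.
Round 5 — R14, derive q18.
q18 first appears in round 5.

5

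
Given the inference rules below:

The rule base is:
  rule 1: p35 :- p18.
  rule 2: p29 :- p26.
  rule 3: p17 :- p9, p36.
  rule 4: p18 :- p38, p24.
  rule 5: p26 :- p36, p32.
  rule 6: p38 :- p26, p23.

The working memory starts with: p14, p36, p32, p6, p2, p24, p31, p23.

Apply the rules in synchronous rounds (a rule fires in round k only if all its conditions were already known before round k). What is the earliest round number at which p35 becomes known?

4

Round 1 — rule 5, derive p26.
Round 2 — rule 2, rule 6, derive p29, p38.
Round 3 — rule 4, derive p18.
Round 4 — rule 1, derive p35.
p35 first appears in round 4.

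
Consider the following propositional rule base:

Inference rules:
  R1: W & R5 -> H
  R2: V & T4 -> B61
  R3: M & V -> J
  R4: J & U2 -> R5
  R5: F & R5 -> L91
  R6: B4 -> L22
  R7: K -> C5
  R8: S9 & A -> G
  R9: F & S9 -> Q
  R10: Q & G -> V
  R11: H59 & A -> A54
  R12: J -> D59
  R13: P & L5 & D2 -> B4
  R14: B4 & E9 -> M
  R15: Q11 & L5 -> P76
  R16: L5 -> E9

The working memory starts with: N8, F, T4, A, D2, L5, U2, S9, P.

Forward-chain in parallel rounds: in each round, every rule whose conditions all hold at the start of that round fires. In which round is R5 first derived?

Round 1 fires R8, R9, R13, R16, giving G, Q, B4, E9.
Round 2 fires R6, R10, R14, giving L22, V, M.
Round 3 fires R2, R3, giving B61, J.
Round 4 fires R4, R12, giving R5, D59.
R5 first appears in round 4.

4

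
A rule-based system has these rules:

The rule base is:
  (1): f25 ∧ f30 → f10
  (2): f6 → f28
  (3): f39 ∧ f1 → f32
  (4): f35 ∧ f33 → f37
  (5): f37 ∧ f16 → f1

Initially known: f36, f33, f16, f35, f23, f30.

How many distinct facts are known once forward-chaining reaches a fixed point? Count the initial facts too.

Round 1: (4) [f35 ∧ f33 → f37]. Adds f37.
Round 2: (5) [f37 ∧ f16 → f1]. Adds f1.
Closure: {f1, f16, f23, f30, f33, f35, f36, f37} — 8 facts.

8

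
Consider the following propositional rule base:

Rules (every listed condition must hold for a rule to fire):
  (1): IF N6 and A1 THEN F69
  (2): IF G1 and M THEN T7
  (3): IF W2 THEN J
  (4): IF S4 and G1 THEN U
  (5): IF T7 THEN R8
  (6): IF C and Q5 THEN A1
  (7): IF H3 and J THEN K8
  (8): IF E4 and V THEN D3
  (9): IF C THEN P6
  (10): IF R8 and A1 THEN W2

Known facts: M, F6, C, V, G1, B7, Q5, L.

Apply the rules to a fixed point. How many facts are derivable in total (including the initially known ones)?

14

Round 1 fires (2), (6), (9), giving T7, A1, P6.
Round 2 fires (5), giving R8.
Round 3 fires (10), giving W2.
Round 4 fires (3), giving J.
Closure: {A1, B7, C, F6, G1, J, L, M, P6, Q5, R8, T7, V, W2} — 14 facts.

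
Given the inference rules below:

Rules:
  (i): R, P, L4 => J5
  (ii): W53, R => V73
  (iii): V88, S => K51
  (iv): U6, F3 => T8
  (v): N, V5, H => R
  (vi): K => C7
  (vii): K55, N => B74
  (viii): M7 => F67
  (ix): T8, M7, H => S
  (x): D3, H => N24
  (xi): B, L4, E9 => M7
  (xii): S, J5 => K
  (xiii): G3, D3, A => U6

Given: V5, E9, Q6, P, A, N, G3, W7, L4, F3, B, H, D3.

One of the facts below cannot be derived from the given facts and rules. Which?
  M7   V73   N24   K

Round 1 fires (v), (x), (xi), (xiii), giving R, N24, M7, U6.
Round 2 fires (i), (iv), (viii), giving J5, T8, F67.
Round 3 fires (ix), giving S.
Round 4 fires (xii), giving K.
Round 5 fires (vi), giving C7.
Derived: M7 (round 1), K (round 4), N24 (round 1). V73 never appears in any round.

V73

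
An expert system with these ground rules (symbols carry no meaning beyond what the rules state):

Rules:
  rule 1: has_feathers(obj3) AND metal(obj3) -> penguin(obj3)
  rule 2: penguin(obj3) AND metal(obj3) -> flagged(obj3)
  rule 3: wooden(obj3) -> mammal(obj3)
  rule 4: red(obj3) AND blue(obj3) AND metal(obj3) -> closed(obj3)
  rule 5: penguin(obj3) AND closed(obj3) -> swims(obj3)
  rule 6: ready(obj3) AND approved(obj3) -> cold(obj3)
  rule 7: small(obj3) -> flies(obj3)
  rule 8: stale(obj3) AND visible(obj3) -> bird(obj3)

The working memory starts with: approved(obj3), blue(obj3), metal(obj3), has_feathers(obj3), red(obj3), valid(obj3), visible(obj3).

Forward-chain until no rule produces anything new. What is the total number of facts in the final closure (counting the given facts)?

Round 1 — rule 1, rule 4, derive penguin(obj3), closed(obj3).
Round 2 — rule 2, rule 5, derive flagged(obj3), swims(obj3).
Closure: {approved(obj3), blue(obj3), closed(obj3), flagged(obj3), has_feathers(obj3), metal(obj3), penguin(obj3), red(obj3), swims(obj3), valid(obj3), visible(obj3)} — 11 facts.

11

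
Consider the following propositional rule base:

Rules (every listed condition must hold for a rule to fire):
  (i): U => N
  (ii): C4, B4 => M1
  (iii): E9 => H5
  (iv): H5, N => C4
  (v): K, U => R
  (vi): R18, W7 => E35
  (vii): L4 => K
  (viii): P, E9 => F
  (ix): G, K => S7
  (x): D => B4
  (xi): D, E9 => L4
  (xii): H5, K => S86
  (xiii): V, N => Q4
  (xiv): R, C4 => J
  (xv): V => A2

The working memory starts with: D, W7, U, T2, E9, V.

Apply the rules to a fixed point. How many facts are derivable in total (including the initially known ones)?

Round 1 — (i), (iii), (x), (xi), (xv), derive N, H5, B4, L4, A2.
Round 2 — (iv), (vii), (xiii), derive C4, K, Q4.
Round 3 — (ii), (v), (xii), derive M1, R, S86.
Round 4 — (xiv), derive J.
Closure: {A2, B4, C4, D, E9, H5, J, K, L4, M1, N, Q4, R, S86, T2, U, V, W7} — 18 facts.

18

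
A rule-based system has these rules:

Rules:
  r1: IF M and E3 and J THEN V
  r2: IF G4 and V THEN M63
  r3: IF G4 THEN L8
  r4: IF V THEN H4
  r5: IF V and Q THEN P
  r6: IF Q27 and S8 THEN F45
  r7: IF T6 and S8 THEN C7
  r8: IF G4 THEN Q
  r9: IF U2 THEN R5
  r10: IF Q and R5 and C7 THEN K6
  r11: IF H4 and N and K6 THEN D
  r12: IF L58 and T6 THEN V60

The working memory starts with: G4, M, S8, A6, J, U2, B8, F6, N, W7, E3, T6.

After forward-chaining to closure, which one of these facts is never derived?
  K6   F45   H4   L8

F45

Round 1: r1 [IF M and E3 and J THEN V]; r3 [IF G4 THEN L8]; r7 [IF T6 and S8 THEN C7]; r8 [IF G4 THEN Q]; r9 [IF U2 THEN R5]. Adds V, L8, C7, Q, R5.
Round 2: r2 [IF G4 and V THEN M63]; r4 [IF V THEN H4]; r5 [IF V and Q THEN P]; r10 [IF Q and R5 and C7 THEN K6]. Adds M63, H4, P, K6.
Round 3: r11 [IF H4 and N and K6 THEN D]. Adds D.
Derived: L8 (round 1), K6 (round 2), H4 (round 2). F45 never appears in any round.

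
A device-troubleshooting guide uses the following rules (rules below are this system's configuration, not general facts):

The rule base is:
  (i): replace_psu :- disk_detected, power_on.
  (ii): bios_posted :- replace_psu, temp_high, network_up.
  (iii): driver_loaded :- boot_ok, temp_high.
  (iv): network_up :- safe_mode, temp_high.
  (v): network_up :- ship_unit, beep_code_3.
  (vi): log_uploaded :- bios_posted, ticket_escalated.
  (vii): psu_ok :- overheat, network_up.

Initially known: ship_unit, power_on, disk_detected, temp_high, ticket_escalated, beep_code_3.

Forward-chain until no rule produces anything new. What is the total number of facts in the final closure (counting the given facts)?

10

Round 1: (i) [replace_psu :- disk_detected, power_on.]; (v) [network_up :- ship_unit, beep_code_3.]. Adds replace_psu, network_up.
Round 2: (ii) [bios_posted :- replace_psu, temp_high, network_up.]. Adds bios_posted.
Round 3: (vi) [log_uploaded :- bios_posted, ticket_escalated.]. Adds log_uploaded.
Closure: {beep_code_3, bios_posted, disk_detected, log_uploaded, network_up, power_on, replace_psu, ship_unit, temp_high, ticket_escalated} — 10 facts.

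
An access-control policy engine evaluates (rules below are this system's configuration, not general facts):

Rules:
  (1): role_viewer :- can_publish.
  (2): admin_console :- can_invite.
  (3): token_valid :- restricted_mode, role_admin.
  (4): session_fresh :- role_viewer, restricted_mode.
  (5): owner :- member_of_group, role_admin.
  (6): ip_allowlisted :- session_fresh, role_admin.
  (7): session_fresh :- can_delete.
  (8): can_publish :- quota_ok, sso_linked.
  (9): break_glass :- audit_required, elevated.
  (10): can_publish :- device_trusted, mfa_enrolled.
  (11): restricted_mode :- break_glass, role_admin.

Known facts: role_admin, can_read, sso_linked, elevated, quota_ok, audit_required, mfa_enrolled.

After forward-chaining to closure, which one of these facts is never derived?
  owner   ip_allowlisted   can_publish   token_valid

Round 1: (8) [can_publish :- quota_ok, sso_linked.]; (9) [break_glass :- audit_required, elevated.]. Adds can_publish, break_glass.
Round 2: (1) [role_viewer :- can_publish.]; (11) [restricted_mode :- break_glass, role_admin.]. Adds role_viewer, restricted_mode.
Round 3: (3) [token_valid :- restricted_mode, role_admin.]; (4) [session_fresh :- role_viewer, restricted_mode.]. Adds token_valid, session_fresh.
Round 4: (6) [ip_allowlisted :- session_fresh, role_admin.]. Adds ip_allowlisted.
Derived: token_valid (round 3), ip_allowlisted (round 4), can_publish (round 1). owner never appears in any round.

owner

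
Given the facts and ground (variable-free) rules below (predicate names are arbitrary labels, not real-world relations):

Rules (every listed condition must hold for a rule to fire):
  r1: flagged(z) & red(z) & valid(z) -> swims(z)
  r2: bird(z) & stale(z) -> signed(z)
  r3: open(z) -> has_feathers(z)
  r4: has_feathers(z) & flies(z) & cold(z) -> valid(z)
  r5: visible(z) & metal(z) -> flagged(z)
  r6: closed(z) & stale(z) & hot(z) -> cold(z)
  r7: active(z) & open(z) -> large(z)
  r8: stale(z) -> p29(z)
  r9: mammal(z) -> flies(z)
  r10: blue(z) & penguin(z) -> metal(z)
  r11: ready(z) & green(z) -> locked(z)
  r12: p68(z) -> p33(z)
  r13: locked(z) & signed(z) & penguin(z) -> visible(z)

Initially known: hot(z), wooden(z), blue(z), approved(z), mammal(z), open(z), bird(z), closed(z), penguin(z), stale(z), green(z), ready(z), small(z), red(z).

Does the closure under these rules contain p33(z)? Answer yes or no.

Round 1 — r2, r3, r6, r8, r9, r10, r11, derive signed(z), has_feathers(z), cold(z), p29(z), flies(z), metal(z), locked(z).
Round 2 — r4, r13, derive valid(z), visible(z).
Round 3 — r5, derive flagged(z).
Round 4 — r1, derive swims(z).
Fixed point reached. p33(z) is concluded only by r12; r12 needs p68(z) (never derived).

no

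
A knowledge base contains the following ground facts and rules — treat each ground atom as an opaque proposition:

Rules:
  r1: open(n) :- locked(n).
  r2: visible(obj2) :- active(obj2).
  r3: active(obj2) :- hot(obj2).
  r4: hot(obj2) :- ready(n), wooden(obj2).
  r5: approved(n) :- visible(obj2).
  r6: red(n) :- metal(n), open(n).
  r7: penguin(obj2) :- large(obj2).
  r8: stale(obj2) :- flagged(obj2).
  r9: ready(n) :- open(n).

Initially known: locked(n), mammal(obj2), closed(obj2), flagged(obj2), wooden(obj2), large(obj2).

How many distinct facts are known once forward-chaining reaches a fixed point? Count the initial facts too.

14

Round 1 fires r1, r7, r8, giving open(n), penguin(obj2), stale(obj2).
Round 2 fires r9, giving ready(n).
Round 3 fires r4, giving hot(obj2).
Round 4 fires r3, giving active(obj2).
Round 5 fires r2, giving visible(obj2).
Round 6 fires r5, giving approved(n).
Closure: {active(obj2), approved(n), closed(obj2), flagged(obj2), hot(obj2), large(obj2), locked(n), mammal(obj2), open(n), penguin(obj2), ready(n), stale(obj2), visible(obj2), wooden(obj2)} — 14 facts.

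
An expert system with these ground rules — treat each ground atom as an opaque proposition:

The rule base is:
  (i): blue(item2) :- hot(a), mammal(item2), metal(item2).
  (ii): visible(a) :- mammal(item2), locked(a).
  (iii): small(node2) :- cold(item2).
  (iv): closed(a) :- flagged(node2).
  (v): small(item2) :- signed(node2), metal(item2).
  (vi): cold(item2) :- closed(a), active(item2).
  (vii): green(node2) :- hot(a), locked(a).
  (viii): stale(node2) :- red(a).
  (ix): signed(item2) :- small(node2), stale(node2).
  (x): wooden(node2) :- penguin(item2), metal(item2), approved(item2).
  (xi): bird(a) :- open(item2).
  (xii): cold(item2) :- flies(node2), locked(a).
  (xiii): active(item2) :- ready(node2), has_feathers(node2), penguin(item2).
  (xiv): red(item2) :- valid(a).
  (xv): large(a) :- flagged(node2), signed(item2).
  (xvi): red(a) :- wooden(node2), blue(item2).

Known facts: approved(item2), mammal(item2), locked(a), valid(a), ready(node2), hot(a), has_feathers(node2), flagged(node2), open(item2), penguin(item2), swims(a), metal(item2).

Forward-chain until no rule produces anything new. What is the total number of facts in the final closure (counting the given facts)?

26

[1] (i) [blue(item2) :- hot(a), mammal(item2), metal(item2).]; (ii) [visible(a) :- mammal(item2), locked(a).]; (iv) [closed(a) :- flagged(node2).]; (vii) [green(node2) :- hot(a), locked(a).]; (x) [wooden(node2) :- penguin(item2), metal(item2), approved(item2).]; (xi) [bird(a) :- open(item2).]; (xiii) [active(item2) :- ready(node2), has_feathers(node2), penguin(item2).]; (xiv) [red(item2) :- valid(a).]. ⇒ new: blue(item2), visible(a), closed(a), green(node2), wooden(node2), bird(a), active(item2), red(item2).
[2] (vi) [cold(item2) :- closed(a), active(item2).]; (xvi) [red(a) :- wooden(node2), blue(item2).]. ⇒ new: cold(item2), red(a).
[3] (iii) [small(node2) :- cold(item2).]; (viii) [stale(node2) :- red(a).]. ⇒ new: small(node2), stale(node2).
[4] (ix) [signed(item2) :- small(node2), stale(node2).]. ⇒ new: signed(item2).
[5] (xv) [large(a) :- flagged(node2), signed(item2).]. ⇒ new: large(a).
Closure: {active(item2), approved(item2), bird(a), blue(item2), closed(a), cold(item2), flagged(node2), green(node2), has_feathers(node2), hot(a), large(a), locked(a), mammal(item2), metal(item2), open(item2), penguin(item2), ready(node2), red(a), red(item2), signed(item2), small(node2), stale(node2), swims(a), valid(a), visible(a), wooden(node2)} — 26 facts.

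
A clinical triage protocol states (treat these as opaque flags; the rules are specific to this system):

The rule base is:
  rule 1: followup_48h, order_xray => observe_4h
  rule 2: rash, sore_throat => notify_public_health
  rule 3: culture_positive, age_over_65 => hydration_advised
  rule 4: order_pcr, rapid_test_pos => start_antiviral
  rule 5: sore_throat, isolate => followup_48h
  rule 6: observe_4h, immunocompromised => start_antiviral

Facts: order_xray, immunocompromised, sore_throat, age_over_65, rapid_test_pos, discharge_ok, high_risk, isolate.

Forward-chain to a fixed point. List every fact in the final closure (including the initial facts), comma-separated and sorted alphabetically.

age_over_65, discharge_ok, followup_48h, high_risk, immunocompromised, isolate, observe_4h, order_xray, rapid_test_pos, sore_throat, start_antiviral

Round 1: rule 5 [sore_throat, isolate => followup_48h]. Adds followup_48h.
Round 2: rule 1 [followup_48h, order_xray => observe_4h]. Adds observe_4h.
Round 3: rule 6 [observe_4h, immunocompromised => start_antiviral]. Adds start_antiviral.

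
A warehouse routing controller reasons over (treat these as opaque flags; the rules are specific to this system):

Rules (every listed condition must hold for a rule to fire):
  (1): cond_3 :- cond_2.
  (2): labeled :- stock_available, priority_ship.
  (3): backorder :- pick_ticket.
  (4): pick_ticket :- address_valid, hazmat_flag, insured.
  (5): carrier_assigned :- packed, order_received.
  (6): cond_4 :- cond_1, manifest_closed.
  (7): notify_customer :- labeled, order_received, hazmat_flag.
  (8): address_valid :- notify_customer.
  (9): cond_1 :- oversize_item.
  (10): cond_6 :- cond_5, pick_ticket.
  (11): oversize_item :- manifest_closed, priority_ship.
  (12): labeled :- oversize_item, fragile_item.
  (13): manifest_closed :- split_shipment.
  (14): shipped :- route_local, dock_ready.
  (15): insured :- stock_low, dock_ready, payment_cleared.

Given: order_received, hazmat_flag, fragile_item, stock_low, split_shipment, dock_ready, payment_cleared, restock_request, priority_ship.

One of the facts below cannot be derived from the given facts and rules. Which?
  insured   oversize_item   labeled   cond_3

Round 1: (13) [manifest_closed :- split_shipment.]; (15) [insured :- stock_low, dock_ready, payment_cleared.]. New: manifest_closed, insured.
Round 2: (11) [oversize_item :- manifest_closed, priority_ship.]. New: oversize_item.
Round 3: (9) [cond_1 :- oversize_item.]; (12) [labeled :- oversize_item, fragile_item.]. New: cond_1, labeled.
Round 4: (6) [cond_4 :- cond_1, manifest_closed.]; (7) [notify_customer :- labeled, order_received, hazmat_flag.]. New: cond_4, notify_customer.
Round 5: (8) [address_valid :- notify_customer.]. New: address_valid.
Round 6: (4) [pick_ticket :- address_valid, hazmat_flag, insured.]. New: pick_ticket.
Round 7: (3) [backorder :- pick_ticket.]. New: backorder.
Derived: oversize_item (round 2), insured (round 1), labeled (round 3). cond_3 never appears in any round.

cond_3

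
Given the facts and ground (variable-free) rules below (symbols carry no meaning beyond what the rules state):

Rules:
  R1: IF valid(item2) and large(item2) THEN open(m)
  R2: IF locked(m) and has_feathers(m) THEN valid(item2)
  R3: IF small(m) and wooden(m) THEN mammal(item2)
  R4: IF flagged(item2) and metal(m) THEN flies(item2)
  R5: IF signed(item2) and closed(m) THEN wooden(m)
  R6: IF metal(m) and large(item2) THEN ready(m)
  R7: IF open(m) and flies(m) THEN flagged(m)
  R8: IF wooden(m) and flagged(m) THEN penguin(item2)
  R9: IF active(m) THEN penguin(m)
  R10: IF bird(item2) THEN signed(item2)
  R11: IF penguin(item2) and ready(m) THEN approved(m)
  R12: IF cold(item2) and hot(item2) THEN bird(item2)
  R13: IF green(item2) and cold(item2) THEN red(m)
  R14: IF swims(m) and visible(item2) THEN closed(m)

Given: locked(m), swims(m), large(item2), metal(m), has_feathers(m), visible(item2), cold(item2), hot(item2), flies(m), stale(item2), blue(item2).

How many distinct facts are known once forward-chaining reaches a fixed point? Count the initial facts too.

Round 1: R2 [IF locked(m) and has_feathers(m) THEN valid(item2)]; R6 [IF metal(m) and large(item2) THEN ready(m)]; R12 [IF cold(item2) and hot(item2) THEN bird(item2)]; R14 [IF swims(m) and visible(item2) THEN closed(m)]. Adds valid(item2), ready(m), bird(item2), closed(m).
Round 2: R1 [IF valid(item2) and large(item2) THEN open(m)]; R10 [IF bird(item2) THEN signed(item2)]. Adds open(m), signed(item2).
Round 3: R5 [IF signed(item2) and closed(m) THEN wooden(m)]; R7 [IF open(m) and flies(m) THEN flagged(m)]. Adds wooden(m), flagged(m).
Round 4: R8 [IF wooden(m) and flagged(m) THEN penguin(item2)]. Adds penguin(item2).
Round 5: R11 [IF penguin(item2) and ready(m) THEN approved(m)]. Adds approved(m).
Closure: {approved(m), bird(item2), blue(item2), closed(m), cold(item2), flagged(m), flies(m), has_feathers(m), hot(item2), large(item2), locked(m), metal(m), open(m), penguin(item2), ready(m), signed(item2), stale(item2), swims(m), valid(item2), visible(item2), wooden(m)} — 21 facts.

21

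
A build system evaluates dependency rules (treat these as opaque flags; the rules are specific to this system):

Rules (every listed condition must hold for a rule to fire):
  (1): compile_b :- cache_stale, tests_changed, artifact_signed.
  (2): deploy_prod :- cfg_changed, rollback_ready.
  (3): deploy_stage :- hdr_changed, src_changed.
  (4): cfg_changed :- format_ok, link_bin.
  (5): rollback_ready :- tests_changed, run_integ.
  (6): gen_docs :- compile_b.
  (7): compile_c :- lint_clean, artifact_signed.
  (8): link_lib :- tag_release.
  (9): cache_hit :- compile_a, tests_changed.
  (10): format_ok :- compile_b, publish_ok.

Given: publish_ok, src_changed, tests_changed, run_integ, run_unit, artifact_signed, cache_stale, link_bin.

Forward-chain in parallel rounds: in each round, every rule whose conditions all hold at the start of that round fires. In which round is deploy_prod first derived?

4

[1] (1) [compile_b :- cache_stale, tests_changed, artifact_signed.]; (5) [rollback_ready :- tests_changed, run_integ.]. ⇒ new: compile_b, rollback_ready.
[2] (6) [gen_docs :- compile_b.]; (10) [format_ok :- compile_b, publish_ok.]. ⇒ new: gen_docs, format_ok.
[3] (4) [cfg_changed :- format_ok, link_bin.]. ⇒ new: cfg_changed.
[4] (2) [deploy_prod :- cfg_changed, rollback_ready.]. ⇒ new: deploy_prod.
deploy_prod first appears in round 4.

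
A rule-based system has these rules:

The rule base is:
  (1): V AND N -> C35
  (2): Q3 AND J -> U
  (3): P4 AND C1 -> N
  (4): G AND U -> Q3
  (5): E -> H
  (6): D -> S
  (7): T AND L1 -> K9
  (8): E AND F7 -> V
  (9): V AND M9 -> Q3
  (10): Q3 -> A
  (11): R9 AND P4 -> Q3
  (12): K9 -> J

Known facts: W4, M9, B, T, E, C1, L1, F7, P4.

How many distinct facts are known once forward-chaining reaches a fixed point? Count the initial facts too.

18

Round 1: (3) [P4 AND C1 -> N]; (5) [E -> H]; (7) [T AND L1 -> K9]; (8) [E AND F7 -> V]. Adds N, H, K9, V.
Round 2: (1) [V AND N -> C35]; (9) [V AND M9 -> Q3]; (12) [K9 -> J]. Adds C35, Q3, J.
Round 3: (2) [Q3 AND J -> U]; (10) [Q3 -> A]. Adds U, A.
Closure: {A, B, C1, C35, E, F7, H, J, K9, L1, M9, N, P4, Q3, T, U, V, W4} — 18 facts.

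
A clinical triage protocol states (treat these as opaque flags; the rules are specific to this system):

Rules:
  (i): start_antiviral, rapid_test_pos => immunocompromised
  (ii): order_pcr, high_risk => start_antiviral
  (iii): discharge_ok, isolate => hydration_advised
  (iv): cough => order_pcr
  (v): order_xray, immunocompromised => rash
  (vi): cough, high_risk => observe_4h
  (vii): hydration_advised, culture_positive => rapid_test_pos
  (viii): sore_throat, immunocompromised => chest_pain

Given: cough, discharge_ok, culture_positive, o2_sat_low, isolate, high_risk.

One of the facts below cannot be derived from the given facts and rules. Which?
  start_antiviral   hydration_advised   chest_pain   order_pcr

chest_pain

[1] (iii) [discharge_ok, isolate => hydration_advised]; (iv) [cough => order_pcr]; (vi) [cough, high_risk => observe_4h]. ⇒ new: hydration_advised, order_pcr, observe_4h.
[2] (ii) [order_pcr, high_risk => start_antiviral]; (vii) [hydration_advised, culture_positive => rapid_test_pos]. ⇒ new: start_antiviral, rapid_test_pos.
[3] (i) [start_antiviral, rapid_test_pos => immunocompromised]. ⇒ new: immunocompromised.
Derived: order_pcr (round 1), hydration_advised (round 1), start_antiviral (round 2). chest_pain never appears in any round.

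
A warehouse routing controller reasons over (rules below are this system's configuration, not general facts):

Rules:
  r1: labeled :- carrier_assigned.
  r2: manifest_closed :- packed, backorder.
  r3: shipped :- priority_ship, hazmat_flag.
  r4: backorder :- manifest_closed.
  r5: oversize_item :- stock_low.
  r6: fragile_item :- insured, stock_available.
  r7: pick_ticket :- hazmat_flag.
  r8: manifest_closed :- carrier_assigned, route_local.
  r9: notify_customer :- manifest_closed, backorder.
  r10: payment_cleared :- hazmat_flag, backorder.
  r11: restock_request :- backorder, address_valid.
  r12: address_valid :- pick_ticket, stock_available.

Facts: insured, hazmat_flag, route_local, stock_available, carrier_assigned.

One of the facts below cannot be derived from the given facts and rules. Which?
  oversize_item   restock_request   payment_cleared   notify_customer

Round 1: r1 [labeled :- carrier_assigned.]; r6 [fragile_item :- insured, stock_available.]; r7 [pick_ticket :- hazmat_flag.]; r8 [manifest_closed :- carrier_assigned, route_local.]. New: labeled, fragile_item, pick_ticket, manifest_closed.
Round 2: r4 [backorder :- manifest_closed.]; r12 [address_valid :- pick_ticket, stock_available.]. New: backorder, address_valid.
Round 3: r9 [notify_customer :- manifest_closed, backorder.]; r10 [payment_cleared :- hazmat_flag, backorder.]; r11 [restock_request :- backorder, address_valid.]. New: notify_customer, payment_cleared, restock_request.
Derived: payment_cleared (round 3), restock_request (round 3), notify_customer (round 3). oversize_item never appears in any round.

oversize_item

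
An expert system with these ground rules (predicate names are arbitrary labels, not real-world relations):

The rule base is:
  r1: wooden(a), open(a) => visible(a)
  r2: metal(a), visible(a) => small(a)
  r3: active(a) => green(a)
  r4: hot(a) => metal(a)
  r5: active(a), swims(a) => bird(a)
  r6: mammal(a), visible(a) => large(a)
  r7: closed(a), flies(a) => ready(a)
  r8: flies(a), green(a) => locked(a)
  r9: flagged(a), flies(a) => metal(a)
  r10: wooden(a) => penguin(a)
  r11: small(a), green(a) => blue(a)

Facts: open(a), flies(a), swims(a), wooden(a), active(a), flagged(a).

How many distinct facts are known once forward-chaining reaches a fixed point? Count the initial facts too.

14

[1] r1 [wooden(a), open(a) => visible(a)]; r3 [active(a) => green(a)]; r5 [active(a), swims(a) => bird(a)]; r9 [flagged(a), flies(a) => metal(a)]; r10 [wooden(a) => penguin(a)]. ⇒ new: visible(a), green(a), bird(a), metal(a), penguin(a).
[2] r2 [metal(a), visible(a) => small(a)]; r8 [flies(a), green(a) => locked(a)]. ⇒ new: small(a), locked(a).
[3] r11 [small(a), green(a) => blue(a)]. ⇒ new: blue(a).
Closure: {active(a), bird(a), blue(a), flagged(a), flies(a), green(a), locked(a), metal(a), open(a), penguin(a), small(a), swims(a), visible(a), wooden(a)} — 14 facts.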